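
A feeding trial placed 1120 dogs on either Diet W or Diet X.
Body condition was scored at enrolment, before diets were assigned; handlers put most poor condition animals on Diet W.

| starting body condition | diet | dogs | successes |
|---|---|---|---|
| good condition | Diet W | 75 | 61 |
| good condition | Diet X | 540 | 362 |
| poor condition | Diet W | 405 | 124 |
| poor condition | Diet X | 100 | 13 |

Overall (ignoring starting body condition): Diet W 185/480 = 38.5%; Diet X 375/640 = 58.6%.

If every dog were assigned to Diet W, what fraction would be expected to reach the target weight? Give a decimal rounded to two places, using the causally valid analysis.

0.58

Diet W is higher inside every starting body condition stratum but Diet X is higher in aggregate. Whether to stratify depends on how starting body condition relates to the diet.
Nothing the diet does changes starting body condition; the imbalance is an allocation artefact. With starting body condition also predicting the outcome, the pooled figure is confounded, and the within-stratum comparison is the causal one.
Standardising Diet W to the population starting body condition mix: 0.549·61/75 + 0.451·124/405 = 0.585.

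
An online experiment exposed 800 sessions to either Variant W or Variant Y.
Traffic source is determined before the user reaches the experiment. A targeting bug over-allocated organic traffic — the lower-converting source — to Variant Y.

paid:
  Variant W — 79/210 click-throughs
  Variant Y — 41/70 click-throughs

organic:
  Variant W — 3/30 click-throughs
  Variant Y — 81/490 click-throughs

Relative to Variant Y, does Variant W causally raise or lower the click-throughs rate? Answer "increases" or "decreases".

Since traffic source is a pre-existing factor (not a product of the variant) and it affects the outcome on its own, it is a confounder. The stratified rates, not the pooled rate, identify the causal effect.
Within each level — paid: 37.6% vs 58.6%; organic: 10.0% vs 16.5% — Variant Y is higher every time.

decreases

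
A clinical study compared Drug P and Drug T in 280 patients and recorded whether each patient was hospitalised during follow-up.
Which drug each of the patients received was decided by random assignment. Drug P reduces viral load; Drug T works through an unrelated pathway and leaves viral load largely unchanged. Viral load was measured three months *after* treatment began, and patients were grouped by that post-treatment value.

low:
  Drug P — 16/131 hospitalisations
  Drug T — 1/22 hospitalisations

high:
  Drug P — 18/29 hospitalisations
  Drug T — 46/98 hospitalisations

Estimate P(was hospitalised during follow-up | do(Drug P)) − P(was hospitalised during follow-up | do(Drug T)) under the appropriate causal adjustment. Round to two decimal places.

-0.18

The viral load-specific comparison favours Drug T throughout, but the pooled figures favour Drug P. The question is whether to condition on viral load.
Viral load is recorded after the drug and is itself shifted by it — it sits on the causal path from drug to outcome. Conditioning on a mediator would strip out part of the effect we want; the pooled comparison gives the total causal effect.
The causal difference is the pooled difference: 0.212 − 0.392 = -0.179.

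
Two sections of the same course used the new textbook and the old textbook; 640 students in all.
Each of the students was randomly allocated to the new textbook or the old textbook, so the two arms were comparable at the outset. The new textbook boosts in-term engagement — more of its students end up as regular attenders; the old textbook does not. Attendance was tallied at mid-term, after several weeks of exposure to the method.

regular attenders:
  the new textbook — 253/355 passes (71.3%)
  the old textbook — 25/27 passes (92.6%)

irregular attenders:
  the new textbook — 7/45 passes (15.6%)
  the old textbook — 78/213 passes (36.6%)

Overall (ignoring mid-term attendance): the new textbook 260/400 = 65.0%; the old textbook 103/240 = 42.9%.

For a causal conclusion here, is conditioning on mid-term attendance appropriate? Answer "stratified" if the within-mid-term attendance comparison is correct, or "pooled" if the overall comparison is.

pooled

the old textbook is higher inside every mid-term attendance stratum but the new textbook is higher in aggregate. Whether to stratify depends on how mid-term attendance relates to the teaching method.
Stratifying would compare teaching methods among students the teaching methods themselves sorted into mid-term attendance groups — a form of selection on an intermediate. The unconditioned pooled rates give the total causal effect.
Pooled: the new textbook 65.0% vs the old textbook 42.9%; the new textbook is higher overall.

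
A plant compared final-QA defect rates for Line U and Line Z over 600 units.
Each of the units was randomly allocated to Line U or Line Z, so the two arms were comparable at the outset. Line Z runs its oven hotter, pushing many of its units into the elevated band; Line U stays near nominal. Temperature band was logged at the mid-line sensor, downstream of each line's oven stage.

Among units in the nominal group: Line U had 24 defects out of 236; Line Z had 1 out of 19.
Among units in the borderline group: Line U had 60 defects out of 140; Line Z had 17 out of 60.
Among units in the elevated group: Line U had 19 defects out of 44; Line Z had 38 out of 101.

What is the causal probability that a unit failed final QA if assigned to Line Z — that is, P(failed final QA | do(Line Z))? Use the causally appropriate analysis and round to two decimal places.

0.31

Within every in-process temperature band level Line Z has the lower rate, yet pooled Line U does — Simpson's reversal.
In-process temperature band lies on the pathway line → in-process temperature band → outcome, so adjusting for it blocks the indirect effect. For the total causal effect of line, use the unadjusted pooled rates.
So P(outcome | do(Line Z)) is just the pooled rate for Line Z: 56/180 = 0.311.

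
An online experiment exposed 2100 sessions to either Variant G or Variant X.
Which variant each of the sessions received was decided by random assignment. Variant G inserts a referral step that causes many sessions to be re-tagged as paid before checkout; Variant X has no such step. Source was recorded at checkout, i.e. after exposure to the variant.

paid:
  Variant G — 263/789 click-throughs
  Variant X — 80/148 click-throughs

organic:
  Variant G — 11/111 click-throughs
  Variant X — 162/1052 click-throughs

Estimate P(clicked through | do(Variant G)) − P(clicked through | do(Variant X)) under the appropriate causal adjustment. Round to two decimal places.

Stratifying would compare variants among sessions the variants themselves sorted into traffic source groups — a form of selection on an intermediate. The unconditioned pooled rates give the total causal effect.
The causal difference is the pooled difference: 0.304 − 0.202 = +0.103.

+0.10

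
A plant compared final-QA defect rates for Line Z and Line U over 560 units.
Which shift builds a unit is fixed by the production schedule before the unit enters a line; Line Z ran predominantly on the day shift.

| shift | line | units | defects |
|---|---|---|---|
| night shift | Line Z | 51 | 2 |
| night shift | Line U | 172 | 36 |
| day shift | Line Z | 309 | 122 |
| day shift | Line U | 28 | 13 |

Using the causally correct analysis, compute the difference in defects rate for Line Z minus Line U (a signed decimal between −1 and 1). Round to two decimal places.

-0.11

Line Z is lower inside every shift stratum but Line U is lower in aggregate. Whether to stratify depends on how shift relates to the line.
Nothing the line does changes shift; the imbalance is an allocation artefact. With shift also predicting the outcome, the pooled figure is confounded, and the within-stratum comparison is the causal one.
Adjusting over the population distribution of shift: 0.398·(0.039−0.209) + 0.602·(0.395−0.464) = -0.110.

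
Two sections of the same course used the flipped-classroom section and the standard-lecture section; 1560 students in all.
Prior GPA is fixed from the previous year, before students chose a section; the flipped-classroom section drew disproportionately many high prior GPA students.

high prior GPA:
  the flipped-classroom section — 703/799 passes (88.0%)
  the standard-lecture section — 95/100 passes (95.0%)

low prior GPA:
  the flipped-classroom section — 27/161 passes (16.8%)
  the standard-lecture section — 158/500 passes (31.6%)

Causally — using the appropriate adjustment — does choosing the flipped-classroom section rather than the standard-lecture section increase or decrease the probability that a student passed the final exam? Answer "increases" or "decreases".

decreases

Within every prior GPA band level the standard-lecture section has the higher rate, yet pooled the flipped-classroom section does — Simpson's reversal.
The imbalance in prior GPA band arose from how students were allocated, not from anything the teaching method did; and prior GPA band independently affects the outcome. The pooled gap is confounded — condition on prior GPA band.
Within each level — high prior GPA: 88.0% vs 95.0%; low prior GPA: 16.8% vs 31.6% — the standard-lecture section is higher every time.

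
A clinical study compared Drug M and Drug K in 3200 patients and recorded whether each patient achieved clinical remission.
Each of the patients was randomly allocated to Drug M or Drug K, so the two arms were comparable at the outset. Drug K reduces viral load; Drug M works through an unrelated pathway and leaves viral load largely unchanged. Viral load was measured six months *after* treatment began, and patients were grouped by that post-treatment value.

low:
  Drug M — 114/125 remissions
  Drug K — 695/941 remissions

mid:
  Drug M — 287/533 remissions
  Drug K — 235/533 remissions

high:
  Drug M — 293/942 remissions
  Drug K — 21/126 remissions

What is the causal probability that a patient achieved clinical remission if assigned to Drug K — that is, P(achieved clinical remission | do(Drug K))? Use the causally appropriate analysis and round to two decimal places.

The viral load-specific comparison favours Drug M throughout, but the pooled figures favour Drug K. The question is whether to condition on viral load.
Stratifying would compare drugs among patients the drugs themselves sorted into viral load groups — a form of selection on an intermediate. The unconditioned pooled rates give the total causal effect.
So P(outcome | do(Drug K)) is just the pooled rate for Drug K: 951/1600 = 0.594.

0.59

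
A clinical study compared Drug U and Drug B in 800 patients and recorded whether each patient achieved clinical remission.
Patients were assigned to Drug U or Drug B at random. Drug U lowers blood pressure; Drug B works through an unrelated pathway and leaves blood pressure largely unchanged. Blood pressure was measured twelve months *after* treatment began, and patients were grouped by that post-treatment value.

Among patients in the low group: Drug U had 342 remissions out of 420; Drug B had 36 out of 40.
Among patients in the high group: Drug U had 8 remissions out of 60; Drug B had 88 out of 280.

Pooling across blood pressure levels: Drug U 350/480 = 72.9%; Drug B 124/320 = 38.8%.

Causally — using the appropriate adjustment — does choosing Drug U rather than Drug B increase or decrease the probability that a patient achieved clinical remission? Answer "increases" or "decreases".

increases

Blood pressure is recorded after the drug and is itself shifted by it — it sits on the causal path from drug to outcome. Conditioning on a mediator would strip out part of the effect we want; the pooled comparison gives the total causal effect.
Pooled: Drug U 72.9% vs Drug B 38.8%; Drug U is higher overall.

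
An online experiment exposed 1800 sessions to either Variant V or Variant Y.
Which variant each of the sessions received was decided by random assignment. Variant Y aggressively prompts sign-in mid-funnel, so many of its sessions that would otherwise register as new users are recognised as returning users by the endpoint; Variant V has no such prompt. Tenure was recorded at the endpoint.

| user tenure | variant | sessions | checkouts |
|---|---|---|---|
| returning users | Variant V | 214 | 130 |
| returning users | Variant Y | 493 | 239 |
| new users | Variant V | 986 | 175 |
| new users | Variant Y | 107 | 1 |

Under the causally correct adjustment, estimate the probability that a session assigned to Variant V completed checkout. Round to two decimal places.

The stratified and pooled comparisons disagree (Variant V wins within each user tenure; Variant Y wins overall), so the answer turns on the causal role of user tenure.
User tenure lies on the pathway variant → user tenure → outcome, so adjusting for it blocks the indirect effect. For the total causal effect of variant, use the unadjusted pooled rates.
So P(outcome | do(Variant V)) is just the pooled rate for Variant V: 305/1200 = 0.254.

0.25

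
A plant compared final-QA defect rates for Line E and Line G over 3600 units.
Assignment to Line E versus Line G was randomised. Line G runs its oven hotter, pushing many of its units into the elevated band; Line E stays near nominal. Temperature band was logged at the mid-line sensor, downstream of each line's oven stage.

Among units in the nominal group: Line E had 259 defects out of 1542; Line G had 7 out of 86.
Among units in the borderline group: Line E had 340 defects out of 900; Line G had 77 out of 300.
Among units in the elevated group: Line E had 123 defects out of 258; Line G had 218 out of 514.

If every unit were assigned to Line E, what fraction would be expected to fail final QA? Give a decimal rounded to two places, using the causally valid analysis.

The distribution of in-process temperature band is itself part of what the line does — it is an intermediate outcome. Holding it fixed would remove that part of the effect; the total effect is the pooled difference.
So P(outcome | do(Line E)) is just the pooled rate for Line E: 722/2700 = 0.267.

0.27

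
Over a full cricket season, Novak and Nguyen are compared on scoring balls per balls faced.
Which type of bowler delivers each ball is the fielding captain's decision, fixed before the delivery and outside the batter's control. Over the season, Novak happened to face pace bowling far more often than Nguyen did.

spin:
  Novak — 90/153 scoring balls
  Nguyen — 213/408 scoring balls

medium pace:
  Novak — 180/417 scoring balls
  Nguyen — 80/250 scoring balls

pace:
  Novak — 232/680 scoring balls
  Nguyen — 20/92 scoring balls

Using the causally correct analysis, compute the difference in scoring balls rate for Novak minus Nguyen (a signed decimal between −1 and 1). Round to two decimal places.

Within every bowling type level Novak has the higher rate, yet pooled Nguyen does — Simpson's reversal.
Nothing the player does changes bowling type; the imbalance is an allocation artefact. With bowling type also predicting the outcome, the pooled figure is confounded, and the within-stratum comparison is the causal one.
Adjusting over the population distribution of bowling type: 0.281·(0.588−0.522) + 0.334·(0.432−0.320) + 0.386·(0.341−0.217) = +0.104.

+0.10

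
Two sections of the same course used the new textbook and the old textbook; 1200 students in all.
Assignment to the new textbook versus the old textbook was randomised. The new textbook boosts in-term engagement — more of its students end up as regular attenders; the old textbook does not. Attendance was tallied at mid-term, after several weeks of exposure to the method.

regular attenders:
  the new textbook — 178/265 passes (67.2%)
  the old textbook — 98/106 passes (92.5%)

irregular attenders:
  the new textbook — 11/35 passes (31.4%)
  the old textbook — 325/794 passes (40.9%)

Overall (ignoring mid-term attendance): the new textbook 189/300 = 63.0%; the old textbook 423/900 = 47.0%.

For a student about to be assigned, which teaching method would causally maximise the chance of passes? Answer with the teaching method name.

the new textbook

The mid-term attendance-specific comparison favours the old textbook throughout, but the pooled figures favour the new textbook. The question is whether to condition on mid-term attendance.
Stratifying would compare teaching methods among students the teaching methods themselves sorted into mid-term attendance groups — a form of selection on an intermediate. The unconditioned pooled rates give the total causal effect.
Pooled: the new textbook 63.0% vs the old textbook 47.0%; the new textbook is higher overall.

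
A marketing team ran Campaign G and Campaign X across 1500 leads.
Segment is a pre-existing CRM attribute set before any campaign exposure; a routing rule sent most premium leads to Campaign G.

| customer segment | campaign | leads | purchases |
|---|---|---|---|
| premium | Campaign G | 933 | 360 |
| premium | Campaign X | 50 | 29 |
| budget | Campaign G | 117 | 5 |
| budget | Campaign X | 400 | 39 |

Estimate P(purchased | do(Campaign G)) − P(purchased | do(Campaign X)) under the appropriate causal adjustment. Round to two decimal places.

-0.15

Within every customer segment level Campaign X has the higher rate, yet pooled Campaign G does — Simpson's reversal.
Customer segment differs across campaigns for reasons unrelated to any effect of the campaign itself, and it separately predicts the outcome — a classic confounder. We must compare within customer segment levels.
Adjusting over the population distribution of customer segment: 0.655·(0.386−0.580) + 0.345·(0.043−0.098) = -0.146.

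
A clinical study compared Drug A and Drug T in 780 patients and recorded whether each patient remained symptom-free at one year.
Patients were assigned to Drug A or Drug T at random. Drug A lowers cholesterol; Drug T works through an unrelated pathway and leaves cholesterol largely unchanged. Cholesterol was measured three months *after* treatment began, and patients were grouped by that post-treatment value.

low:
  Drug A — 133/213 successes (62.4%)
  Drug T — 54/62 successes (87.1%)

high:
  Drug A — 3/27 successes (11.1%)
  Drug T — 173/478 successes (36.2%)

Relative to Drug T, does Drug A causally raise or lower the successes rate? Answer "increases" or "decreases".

Drug T is higher inside every cholesterol stratum but Drug A is higher in aggregate. Whether to stratify depends on how cholesterol relates to the drug.
The distribution of cholesterol is itself part of what the drug does — it is an intermediate outcome. Holding it fixed would remove that part of the effect; the total effect is the pooled difference.
Pooled: Drug A 56.7% vs Drug T 42.0%; Drug A is higher overall.

increases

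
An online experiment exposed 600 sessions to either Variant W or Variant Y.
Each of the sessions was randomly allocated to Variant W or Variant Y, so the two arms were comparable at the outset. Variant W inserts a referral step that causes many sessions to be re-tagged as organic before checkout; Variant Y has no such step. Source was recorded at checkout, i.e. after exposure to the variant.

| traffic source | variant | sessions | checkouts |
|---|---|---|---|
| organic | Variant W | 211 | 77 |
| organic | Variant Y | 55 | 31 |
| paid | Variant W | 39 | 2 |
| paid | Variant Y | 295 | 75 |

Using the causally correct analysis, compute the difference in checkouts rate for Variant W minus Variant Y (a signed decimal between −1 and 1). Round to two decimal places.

+0.01

Variant Y is higher inside every traffic source stratum but Variant W is higher in aggregate. Whether to stratify depends on how traffic source relates to the variant.
Stratifying would compare variants among sessions the variants themselves sorted into traffic source groups — a form of selection on an intermediate. The unconditioned pooled rates give the total causal effect.
The causal difference is the pooled difference: 0.316 − 0.303 = +0.013.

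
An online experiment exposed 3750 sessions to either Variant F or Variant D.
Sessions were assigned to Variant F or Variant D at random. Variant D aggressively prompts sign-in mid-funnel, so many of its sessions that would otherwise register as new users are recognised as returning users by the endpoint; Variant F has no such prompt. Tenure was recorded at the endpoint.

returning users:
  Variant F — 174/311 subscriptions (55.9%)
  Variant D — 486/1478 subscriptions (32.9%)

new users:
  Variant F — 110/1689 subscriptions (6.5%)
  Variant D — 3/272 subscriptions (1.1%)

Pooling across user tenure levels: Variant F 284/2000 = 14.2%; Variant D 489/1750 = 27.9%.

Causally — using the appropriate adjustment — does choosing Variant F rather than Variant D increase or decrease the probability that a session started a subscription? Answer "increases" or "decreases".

The user tenure-specific comparison favours Variant F throughout, but the pooled figures favour Variant D. The question is whether to condition on user tenure.
User tenure here is a post-treatment variable shaped by the variant; conditioning on it would introduce bias rather than remove it. The overall comparison is the causal one.
Pooled: Variant F 14.2% vs Variant D 27.9%; Variant D is higher overall.

decreases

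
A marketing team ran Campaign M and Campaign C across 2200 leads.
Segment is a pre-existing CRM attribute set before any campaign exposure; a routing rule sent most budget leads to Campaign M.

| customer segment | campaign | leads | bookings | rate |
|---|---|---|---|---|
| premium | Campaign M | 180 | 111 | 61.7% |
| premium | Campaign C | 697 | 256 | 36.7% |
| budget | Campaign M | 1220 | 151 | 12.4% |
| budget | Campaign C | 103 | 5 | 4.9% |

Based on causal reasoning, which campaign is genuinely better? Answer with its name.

Campaign M

The customer segment-specific comparison favours Campaign M throughout, but the pooled figures favour Campaign C. The question is whether to condition on customer segment.
Since customer segment is a pre-existing factor (not a product of the campaign) and it affects the outcome on its own, it is a confounder. The stratified rates, not the pooled rate, identify the causal effect.
Within each level — premium: 61.7% vs 36.7%; budget: 12.4% vs 4.9% — Campaign M is higher every time.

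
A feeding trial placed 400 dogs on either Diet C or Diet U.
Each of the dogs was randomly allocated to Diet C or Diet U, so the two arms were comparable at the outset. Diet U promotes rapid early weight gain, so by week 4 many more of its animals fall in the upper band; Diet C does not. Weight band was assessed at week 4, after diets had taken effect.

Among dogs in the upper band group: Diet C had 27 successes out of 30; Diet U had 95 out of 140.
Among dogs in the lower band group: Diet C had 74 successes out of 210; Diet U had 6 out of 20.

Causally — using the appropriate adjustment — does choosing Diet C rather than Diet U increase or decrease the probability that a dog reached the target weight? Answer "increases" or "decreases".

decreases

Within every week-4 weight band level Diet C has the higher rate, yet pooled Diet U does — Simpson's reversal.
Week-4 weight band is downstream of the diet. One should not condition on a consequence of treatment, so the overall rates are the right comparison.
Pooled: Diet C 42.1% vs Diet U 63.1%; Diet U is higher overall.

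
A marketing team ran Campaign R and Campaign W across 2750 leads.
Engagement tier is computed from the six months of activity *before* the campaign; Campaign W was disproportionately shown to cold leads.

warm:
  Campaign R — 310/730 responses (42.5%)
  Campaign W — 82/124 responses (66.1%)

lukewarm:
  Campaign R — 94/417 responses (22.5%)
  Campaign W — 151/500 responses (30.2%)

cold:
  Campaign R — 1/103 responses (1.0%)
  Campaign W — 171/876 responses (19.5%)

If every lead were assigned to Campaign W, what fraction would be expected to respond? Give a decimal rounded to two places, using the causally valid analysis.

The stratified and pooled comparisons disagree (Campaign W wins within each engagement tier; Campaign R wins overall), so the answer turns on the causal role of engagement tier.
Since engagement tier is a pre-existing factor (not a product of the campaign) and it affects the outcome on its own, it is a confounder. The stratified rates, not the pooled rate, identify the causal effect.
Standardising Campaign W to the population engagement tier mix: 0.311·82/124 + 0.333·151/500 + 0.356·171/876 = 0.376.

0.38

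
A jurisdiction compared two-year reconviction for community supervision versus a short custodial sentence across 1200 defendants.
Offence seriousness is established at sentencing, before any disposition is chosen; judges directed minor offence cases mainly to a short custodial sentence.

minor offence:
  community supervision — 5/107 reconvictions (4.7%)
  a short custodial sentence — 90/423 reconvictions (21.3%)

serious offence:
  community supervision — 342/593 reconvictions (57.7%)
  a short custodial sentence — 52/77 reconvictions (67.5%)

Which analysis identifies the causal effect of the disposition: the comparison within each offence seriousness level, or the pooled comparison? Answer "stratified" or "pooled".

stratified

The stratified and pooled comparisons disagree (community supervision wins within each offence seriousness; a short custodial sentence wins overall), so the answer turns on the causal role of offence seriousness.
Since offence seriousness is a pre-existing factor (not a product of the disposition) and it affects the outcome on its own, it is a confounder. The stratified rates, not the pooled rate, identify the causal effect.
Within each level — minor offence: 4.7% vs 21.3%; serious offence: 57.7% vs 67.5% — community supervision is lower every time.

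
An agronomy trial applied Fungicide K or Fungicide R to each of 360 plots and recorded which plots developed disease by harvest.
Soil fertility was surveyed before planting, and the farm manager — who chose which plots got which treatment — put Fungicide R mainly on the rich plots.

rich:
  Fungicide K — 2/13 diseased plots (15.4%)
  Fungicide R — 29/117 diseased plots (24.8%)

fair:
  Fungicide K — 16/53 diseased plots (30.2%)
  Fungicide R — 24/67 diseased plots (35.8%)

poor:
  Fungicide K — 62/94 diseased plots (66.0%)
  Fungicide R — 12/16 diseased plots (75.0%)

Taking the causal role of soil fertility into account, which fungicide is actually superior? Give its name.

Fungicide K is lower inside every soil fertility stratum but Fungicide R is lower in aggregate. Whether to stratify depends on how soil fertility relates to the fungicide.
Since soil fertility is a pre-existing factor (not a product of the fungicide) and it affects the outcome on its own, it is a confounder. The stratified rates, not the pooled rate, identify the causal effect.
Within each level — rich: 15.4% vs 24.8%; fair: 30.2% vs 35.8%; poor: 66.0% vs 75.0% — Fungicide K is lower every time.

Fungicide K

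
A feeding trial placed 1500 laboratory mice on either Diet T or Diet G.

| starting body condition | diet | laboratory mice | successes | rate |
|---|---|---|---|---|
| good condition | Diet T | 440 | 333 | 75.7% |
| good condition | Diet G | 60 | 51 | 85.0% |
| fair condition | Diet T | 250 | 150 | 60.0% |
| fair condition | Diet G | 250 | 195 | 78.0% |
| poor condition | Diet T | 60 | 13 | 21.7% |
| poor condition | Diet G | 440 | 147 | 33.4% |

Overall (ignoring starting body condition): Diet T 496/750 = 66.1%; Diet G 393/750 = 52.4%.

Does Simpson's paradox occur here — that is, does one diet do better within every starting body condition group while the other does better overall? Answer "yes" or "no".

Within each starting body condition level (good condition 75.7% vs 85.0%; fair condition 60.0% vs 78.0%; poor condition 21.7% vs 33.4%), Diet G has the higher rate every time. Pooled: 66.1% vs 52.4% — Diet T has the higher rate overall. The two comparisons disagree.

yes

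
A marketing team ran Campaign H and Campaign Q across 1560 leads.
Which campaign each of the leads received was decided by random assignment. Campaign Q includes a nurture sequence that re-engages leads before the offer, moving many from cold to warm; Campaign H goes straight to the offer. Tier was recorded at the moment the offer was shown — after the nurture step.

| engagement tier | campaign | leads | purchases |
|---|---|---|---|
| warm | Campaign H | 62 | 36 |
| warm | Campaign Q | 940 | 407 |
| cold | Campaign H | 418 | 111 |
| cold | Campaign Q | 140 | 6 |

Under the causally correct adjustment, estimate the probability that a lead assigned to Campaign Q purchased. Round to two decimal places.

0.38

The stratified and pooled comparisons disagree (Campaign H wins within each engagement tier; Campaign Q wins overall), so the answer turns on the causal role of engagement tier.
Because the campaign influences engagement tier, engagement tier is a post-treatment mediator, not a confounder. Stratifying on it would bias the estimate; the causal effect is the crude pooled difference.
So P(outcome | do(Campaign Q)) is just the pooled rate for Campaign Q: 413/1080 = 0.382.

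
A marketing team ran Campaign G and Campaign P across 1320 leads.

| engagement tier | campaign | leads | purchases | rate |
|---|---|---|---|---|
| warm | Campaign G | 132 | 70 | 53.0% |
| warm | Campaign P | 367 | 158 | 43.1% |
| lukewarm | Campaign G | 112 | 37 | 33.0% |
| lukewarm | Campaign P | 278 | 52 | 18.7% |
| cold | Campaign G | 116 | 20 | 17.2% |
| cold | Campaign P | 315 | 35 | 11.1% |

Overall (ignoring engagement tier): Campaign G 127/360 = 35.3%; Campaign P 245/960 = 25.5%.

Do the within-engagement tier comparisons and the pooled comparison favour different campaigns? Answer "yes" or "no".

no

Within each engagement tier level (warm 53.0% vs 43.1%; lukewarm 33.0% vs 18.7%; cold 17.2% vs 11.1%), Campaign G has the higher rate every time. Pooled: 35.3% vs 25.5% — Campaign G has the higher rate overall. They agree.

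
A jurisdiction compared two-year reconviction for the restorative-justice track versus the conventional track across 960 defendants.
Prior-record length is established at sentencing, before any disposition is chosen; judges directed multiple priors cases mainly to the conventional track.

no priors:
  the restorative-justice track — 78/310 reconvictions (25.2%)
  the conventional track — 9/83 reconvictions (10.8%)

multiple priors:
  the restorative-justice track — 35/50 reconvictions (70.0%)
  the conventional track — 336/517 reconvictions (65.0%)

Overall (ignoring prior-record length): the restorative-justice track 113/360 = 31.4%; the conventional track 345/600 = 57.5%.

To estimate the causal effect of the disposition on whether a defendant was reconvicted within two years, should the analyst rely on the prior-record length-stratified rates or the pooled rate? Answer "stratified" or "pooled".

stratified

Within every prior-record length level the conventional track has the lower rate, yet pooled the restorative-justice track does — Simpson's reversal.
Prior-record length satisfies the back-door criterion: it is not a descendant of the disposition, and it blocks the spurious path from disposition to outcome. Adjusting for it (i.e., using the within-prior-record length rates) gives the causal effect.
Within each level — no priors: 25.2% vs 10.8%; multiple priors: 70.0% vs 65.0% — the conventional track is lower every time.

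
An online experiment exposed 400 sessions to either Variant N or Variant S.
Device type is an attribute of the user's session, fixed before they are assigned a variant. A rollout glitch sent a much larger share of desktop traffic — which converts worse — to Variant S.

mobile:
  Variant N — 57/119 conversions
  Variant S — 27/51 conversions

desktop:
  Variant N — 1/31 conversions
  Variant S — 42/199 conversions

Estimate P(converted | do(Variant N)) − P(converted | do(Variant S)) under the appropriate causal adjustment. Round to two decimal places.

-0.12

The stratified and pooled comparisons disagree (Variant S wins within each device type; Variant N wins overall), so the answer turns on the causal role of device type.
Device type is set before the variant has any effect — it is not caused by the variant — and it independently drives the outcome. That makes it a confounder, so the causal comparison is within device type levels.
Adjusting over the population distribution of device type: 0.425·(0.479−0.529) + 0.575·(0.032−0.211) = -0.124.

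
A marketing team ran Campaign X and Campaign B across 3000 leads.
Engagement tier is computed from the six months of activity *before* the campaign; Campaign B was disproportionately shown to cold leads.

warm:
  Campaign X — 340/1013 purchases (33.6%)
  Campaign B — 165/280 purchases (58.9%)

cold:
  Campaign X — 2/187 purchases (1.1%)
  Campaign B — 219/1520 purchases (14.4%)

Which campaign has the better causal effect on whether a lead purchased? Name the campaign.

The engagement tier-specific comparison favours Campaign B throughout, but the pooled figures favour Campaign X. The question is whether to condition on engagement tier.
Engagement tier differs across campaigns for reasons unrelated to any effect of the campaign itself, and it separately predicts the outcome — a classic confounder. We must compare within engagement tier levels.
Within each level — warm: 33.6% vs 58.9%; cold: 1.1% vs 14.4% — Campaign B is higher every time.

Campaign B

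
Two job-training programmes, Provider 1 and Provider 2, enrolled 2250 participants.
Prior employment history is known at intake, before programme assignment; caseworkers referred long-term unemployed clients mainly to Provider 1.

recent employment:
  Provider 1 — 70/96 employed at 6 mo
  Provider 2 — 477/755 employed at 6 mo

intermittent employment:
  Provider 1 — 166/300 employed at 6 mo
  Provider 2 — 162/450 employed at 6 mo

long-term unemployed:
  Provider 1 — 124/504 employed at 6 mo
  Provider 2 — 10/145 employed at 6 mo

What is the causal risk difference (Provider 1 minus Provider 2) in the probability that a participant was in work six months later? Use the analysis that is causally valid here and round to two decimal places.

+0.15

The prior employment history-specific comparison favours Provider 1 throughout, but the pooled figures favour Provider 2. The question is whether to condition on prior employment history.
Since prior employment history is a pre-existing factor (not a product of the programme) and it affects the outcome on its own, it is a confounder. The stratified rates, not the pooled rate, identify the causal effect.
Adjusting over the population distribution of prior employment history: 0.378·(0.729−0.632) + 0.333·(0.553−0.360) + 0.288·(0.246−0.069) = +0.152.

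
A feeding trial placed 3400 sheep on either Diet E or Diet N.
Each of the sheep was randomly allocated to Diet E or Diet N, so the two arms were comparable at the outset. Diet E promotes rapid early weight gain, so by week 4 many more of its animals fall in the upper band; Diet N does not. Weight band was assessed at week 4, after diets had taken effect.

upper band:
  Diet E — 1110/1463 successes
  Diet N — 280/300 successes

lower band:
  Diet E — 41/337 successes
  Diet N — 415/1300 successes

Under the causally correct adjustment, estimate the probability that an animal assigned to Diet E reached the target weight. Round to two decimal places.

The week-4 weight band-specific comparison favours Diet N throughout, but the pooled figures favour Diet E. The question is whether to condition on week-4 weight band.
Week-4 weight band is downstream of the diet. One should not condition on a consequence of treatment, so the overall rates are the right comparison.
So P(outcome | do(Diet E)) is just the pooled rate for Diet E: 1151/1800 = 0.639.

0.64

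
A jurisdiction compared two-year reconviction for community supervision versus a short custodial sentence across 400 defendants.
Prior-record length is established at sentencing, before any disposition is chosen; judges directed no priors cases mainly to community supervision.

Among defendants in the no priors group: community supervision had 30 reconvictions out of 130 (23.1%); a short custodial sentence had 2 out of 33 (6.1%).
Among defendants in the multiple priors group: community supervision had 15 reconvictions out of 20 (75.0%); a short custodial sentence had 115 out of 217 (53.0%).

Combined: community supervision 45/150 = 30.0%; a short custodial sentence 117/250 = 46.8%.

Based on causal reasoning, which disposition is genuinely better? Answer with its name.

The prior-record length-specific comparison favours a short custodial sentence throughout, but the pooled figures favour community supervision. The question is whether to condition on prior-record length.
Prior-record length satisfies the back-door criterion: it is not a descendant of the disposition, and it blocks the spurious path from disposition to outcome. Adjusting for it (i.e., using the within-prior-record length rates) gives the causal effect.
Within each level — no priors: 23.1% vs 6.1%; multiple priors: 75.0% vs 53.0% — a short custodial sentence is lower every time.

a short custodial sentence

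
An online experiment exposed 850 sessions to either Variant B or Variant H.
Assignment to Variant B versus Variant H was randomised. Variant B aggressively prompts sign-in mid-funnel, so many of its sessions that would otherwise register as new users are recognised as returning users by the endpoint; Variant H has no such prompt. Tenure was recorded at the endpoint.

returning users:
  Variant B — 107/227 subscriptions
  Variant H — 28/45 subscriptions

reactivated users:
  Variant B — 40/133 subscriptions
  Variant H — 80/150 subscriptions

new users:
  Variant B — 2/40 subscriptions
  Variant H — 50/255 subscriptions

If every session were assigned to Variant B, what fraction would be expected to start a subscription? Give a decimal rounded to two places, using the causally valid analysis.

User tenure here is a post-treatment variable shaped by the variant; conditioning on it would introduce bias rather than remove it. The overall comparison is the causal one.
So P(outcome | do(Variant B)) is just the pooled rate for Variant B: 149/400 = 0.372.

0.37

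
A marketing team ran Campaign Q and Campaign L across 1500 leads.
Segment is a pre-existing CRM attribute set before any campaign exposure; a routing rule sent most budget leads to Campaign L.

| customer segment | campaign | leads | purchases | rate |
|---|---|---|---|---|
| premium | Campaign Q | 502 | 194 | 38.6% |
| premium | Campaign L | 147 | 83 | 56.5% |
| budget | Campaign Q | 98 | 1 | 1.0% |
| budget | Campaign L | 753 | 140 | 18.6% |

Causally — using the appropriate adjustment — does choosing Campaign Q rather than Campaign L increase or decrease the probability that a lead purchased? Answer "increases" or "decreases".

decreases

Here customer segment is a common cause — it drives both which campaign a case falls under and the outcome. The crude comparison mixes populations; the stratum-specific rates are the causally relevant ones.
Within each level — premium: 38.6% vs 56.5%; budget: 1.0% vs 18.6% — Campaign L is higher every time.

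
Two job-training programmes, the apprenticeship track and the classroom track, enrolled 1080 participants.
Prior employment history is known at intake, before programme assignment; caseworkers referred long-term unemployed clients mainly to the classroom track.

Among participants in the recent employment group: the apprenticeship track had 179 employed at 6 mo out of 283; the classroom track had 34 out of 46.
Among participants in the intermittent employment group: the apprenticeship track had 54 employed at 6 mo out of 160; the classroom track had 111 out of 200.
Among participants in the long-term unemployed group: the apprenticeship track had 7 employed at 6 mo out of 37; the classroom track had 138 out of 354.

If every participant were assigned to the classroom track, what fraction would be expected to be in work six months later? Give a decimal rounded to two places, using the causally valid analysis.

0.55

Here prior employment history is a common cause — it drives both which programme a case falls under and the outcome. The crude comparison mixes populations; the stratum-specific rates are the causally relevant ones.
Standardising the classroom track to the population prior employment history mix: 0.305·34/46 + 0.333·111/200 + 0.362·138/354 = 0.551.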